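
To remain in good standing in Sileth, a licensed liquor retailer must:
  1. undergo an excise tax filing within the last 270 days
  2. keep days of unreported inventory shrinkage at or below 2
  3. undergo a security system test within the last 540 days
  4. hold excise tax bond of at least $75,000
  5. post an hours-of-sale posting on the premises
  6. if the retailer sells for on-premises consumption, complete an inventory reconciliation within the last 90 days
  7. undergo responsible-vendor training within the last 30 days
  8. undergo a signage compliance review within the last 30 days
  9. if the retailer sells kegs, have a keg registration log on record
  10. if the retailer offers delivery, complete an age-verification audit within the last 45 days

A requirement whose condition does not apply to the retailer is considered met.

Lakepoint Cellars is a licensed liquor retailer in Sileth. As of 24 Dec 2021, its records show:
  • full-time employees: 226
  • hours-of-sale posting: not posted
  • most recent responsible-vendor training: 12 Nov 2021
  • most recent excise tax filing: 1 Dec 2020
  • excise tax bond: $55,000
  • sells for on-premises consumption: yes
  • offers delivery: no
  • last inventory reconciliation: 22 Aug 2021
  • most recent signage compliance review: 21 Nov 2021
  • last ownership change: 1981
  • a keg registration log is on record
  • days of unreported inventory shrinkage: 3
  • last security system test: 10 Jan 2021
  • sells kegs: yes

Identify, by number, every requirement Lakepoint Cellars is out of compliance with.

1. excise tax filing 388 days ago vs limit 270 → not met
2. days of unreported inventory shrinkage 3 > 2 → not met
3. security system test 348 days ago vs limit 540 → met
4. excise tax bond $55,000 < $75,000 → not met
5. hours-of-sale posting absent → not met
6. condition 'sells for on-premises consumption' holds; inventory reconciliation 124 days ago vs limit 90 → not met
7. responsible-vendor training 42 days ago vs limit 30 → not met
8. signage compliance review 33 days ago vs limit 30 → not met
9. condition 'sells kegs' holds; keg registration log present → met
10. condition 'offers delivery' does not hold → requirement n/a → met
Not met: 1, 2, 4, 5, 6, 7, 8

1, 2, 4, 5, 6, 7, 8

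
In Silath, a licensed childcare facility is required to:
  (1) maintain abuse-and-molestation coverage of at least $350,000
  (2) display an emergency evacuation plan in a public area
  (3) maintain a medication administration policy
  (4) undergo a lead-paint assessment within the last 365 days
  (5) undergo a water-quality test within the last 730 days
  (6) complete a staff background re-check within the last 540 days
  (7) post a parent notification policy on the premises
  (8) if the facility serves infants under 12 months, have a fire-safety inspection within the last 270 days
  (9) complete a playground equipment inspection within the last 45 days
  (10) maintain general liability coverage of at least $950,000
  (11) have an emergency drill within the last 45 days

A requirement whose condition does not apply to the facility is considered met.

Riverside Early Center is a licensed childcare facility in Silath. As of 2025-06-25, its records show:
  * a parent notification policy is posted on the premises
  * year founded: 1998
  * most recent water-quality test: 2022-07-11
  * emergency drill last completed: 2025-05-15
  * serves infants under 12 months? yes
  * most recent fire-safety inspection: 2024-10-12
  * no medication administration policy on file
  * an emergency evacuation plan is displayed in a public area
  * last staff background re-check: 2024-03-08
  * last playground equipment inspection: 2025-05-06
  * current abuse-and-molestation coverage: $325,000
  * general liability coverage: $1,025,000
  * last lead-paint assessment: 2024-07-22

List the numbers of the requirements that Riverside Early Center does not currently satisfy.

1. abuse-and-molestation coverage $325,000 < $350,000 → not met
2. emergency evacuation plan present → met
3. medication administration policy absent → not met
4. lead-paint assessment 338 days ago vs limit 365 → met
5. water-quality test 1080 days ago vs limit 730 → not met
6. staff background re-check 474 days ago vs limit 540 → met
7. parent notification policy present → met
8. condition 'serves infants under 12 months' holds; fire-safety inspection 256 days ago vs limit 270 → met
9. playground equipment inspection 50 days ago vs limit 45 → not met
10. general liability coverage $1,025,000 ≥ $950,000 → met
11. emergency drill 41 days ago vs limit 45 → met
Not met: 1, 3, 5, 9

1, 3, 5, 9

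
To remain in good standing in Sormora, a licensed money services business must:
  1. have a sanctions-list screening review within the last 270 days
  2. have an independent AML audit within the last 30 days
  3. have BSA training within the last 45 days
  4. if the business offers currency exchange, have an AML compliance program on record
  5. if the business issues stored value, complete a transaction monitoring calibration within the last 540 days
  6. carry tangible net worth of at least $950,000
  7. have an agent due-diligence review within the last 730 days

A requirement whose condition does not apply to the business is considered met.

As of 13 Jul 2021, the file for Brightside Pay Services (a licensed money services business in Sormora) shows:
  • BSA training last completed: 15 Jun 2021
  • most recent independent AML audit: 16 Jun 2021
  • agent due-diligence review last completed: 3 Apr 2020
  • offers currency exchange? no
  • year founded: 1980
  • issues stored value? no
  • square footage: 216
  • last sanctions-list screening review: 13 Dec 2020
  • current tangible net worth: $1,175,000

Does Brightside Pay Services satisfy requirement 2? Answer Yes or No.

2. independent AML audit 27 days ago vs limit 30 → met

Yes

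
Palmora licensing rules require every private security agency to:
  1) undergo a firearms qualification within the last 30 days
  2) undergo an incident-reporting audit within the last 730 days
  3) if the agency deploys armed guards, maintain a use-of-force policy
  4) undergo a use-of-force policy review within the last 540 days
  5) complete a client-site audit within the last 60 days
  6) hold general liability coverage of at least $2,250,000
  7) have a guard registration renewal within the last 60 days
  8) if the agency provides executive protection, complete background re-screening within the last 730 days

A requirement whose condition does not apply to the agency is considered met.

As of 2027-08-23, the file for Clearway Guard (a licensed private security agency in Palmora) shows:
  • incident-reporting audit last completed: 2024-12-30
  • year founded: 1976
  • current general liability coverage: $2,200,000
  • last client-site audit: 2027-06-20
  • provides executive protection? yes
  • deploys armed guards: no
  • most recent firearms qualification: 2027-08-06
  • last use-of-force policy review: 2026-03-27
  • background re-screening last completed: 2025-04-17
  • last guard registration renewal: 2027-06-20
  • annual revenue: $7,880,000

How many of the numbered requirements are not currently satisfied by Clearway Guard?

5

1. firearms qualification 17 days ago vs limit 30 → met
2. incident-reporting audit 966 days ago vs limit 730 → not met
3. condition 'deploys armed guards' does not hold → requirement n/a → met
4. use-of-force policy review 514 days ago vs limit 540 → met
5. client-site audit 64 days ago vs limit 60 → not met
6. general liability coverage $2,200,000 < $2,250,000 → not met
7. guard registration renewal 64 days ago vs limit 60 → not met
8. condition 'provides executive protection' holds; background re-screening 858 days ago vs limit 730 → not met
Not met: 5 of 8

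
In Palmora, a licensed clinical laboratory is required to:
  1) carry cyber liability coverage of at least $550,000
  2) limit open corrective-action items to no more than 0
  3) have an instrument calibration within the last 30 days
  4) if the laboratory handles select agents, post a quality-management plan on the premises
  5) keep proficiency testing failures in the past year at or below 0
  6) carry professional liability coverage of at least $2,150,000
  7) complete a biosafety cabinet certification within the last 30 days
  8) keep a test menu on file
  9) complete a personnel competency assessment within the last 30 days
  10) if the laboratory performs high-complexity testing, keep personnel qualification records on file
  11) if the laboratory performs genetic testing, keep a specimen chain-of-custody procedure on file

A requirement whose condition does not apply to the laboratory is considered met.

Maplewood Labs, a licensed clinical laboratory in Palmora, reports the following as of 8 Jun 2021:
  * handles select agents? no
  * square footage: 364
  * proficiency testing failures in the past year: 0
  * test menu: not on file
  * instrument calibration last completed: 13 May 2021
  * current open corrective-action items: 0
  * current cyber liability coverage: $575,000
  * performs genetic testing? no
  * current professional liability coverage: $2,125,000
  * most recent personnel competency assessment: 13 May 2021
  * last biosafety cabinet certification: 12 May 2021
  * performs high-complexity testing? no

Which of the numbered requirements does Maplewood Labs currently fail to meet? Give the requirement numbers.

1. cyber liability coverage $575,000 ≥ $550,000 → met
2. open corrective-action items 0 ≤ 0 → met
3. instrument calibration 26 days ago vs limit 30 → met
4. condition 'handles select agents' does not hold → requirement n/a → met
5. proficiency testing failures in the past year 0 ≤ 0 → met
6. professional liability coverage $2,125,000 < $2,150,000 → not met
7. biosafety cabinet certification 27 days ago vs limit 30 → met
8. test menu absent → not met
9. personnel competency assessment 26 days ago vs limit 30 → met
10. condition 'performs high-complexity testing' does not hold → requirement n/a → met
11. condition 'performs genetic testing' does not hold → requirement n/a → met
Not met: 6, 8

6, 8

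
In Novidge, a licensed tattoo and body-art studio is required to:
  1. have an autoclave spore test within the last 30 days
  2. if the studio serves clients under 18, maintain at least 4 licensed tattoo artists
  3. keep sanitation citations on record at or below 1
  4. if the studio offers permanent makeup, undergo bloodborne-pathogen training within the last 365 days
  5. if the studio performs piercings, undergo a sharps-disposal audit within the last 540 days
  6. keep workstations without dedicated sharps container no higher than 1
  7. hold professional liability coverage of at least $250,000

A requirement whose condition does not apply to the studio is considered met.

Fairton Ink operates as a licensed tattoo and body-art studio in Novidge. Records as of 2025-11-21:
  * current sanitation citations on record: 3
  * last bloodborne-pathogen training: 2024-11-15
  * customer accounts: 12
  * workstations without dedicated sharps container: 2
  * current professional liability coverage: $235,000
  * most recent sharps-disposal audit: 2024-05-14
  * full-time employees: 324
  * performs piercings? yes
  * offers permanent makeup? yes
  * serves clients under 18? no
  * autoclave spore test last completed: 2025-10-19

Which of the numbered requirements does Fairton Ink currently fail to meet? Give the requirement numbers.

1, 3, 4, 5, 6, 7

1. autoclave spore test 33 days ago vs limit 30 → not met
2. condition 'serves clients under 18' does not hold → requirement n/a → met
3. sanitation citations on record 3 > 1 → not met
4. condition 'offers permanent makeup' holds; bloodborne-pathogen training 371 days ago vs limit 365 → not met
5. condition 'performs piercings' holds; sharps-disposal audit 556 days ago vs limit 540 → not met
6. workstations without dedicated sharps container 2 > 1 → not met
7. professional liability coverage $235,000 < $250,000 → not met
Not met: 1, 3, 4, 5, 6, 7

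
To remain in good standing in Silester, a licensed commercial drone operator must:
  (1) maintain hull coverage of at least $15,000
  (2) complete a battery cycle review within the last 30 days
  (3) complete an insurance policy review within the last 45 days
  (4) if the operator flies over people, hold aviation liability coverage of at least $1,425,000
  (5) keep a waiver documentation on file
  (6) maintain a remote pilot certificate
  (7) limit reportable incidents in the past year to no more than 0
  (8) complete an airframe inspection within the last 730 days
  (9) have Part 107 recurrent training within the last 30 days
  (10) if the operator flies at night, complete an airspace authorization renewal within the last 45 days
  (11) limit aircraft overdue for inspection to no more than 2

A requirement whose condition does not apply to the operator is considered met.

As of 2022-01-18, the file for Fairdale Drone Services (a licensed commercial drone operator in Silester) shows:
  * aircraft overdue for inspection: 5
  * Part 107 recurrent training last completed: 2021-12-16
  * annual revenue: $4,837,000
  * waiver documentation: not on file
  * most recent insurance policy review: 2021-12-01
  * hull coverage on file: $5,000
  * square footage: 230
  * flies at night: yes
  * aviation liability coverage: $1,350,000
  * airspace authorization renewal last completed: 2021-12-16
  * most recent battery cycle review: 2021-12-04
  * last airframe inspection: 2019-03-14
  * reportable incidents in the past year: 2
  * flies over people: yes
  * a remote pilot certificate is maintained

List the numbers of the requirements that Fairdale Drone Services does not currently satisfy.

1, 2, 3, 4, 5, 7, 8, 9, 11

1. hull coverage $5,000 < $15,000 → not met
2. battery cycle review 45 days ago vs limit 30 → not met
3. insurance policy review 48 days ago vs limit 45 → not met
4. condition 'flies over people' holds; aviation liability coverage $1,350,000 < $1,425,000 → not met
5. waiver documentation absent → not met
6. remote pilot certificate present → met
7. reportable incidents in the past year 2 > 0 → not met
8. airframe inspection 1041 days ago vs limit 730 → not met
9. Part 107 recurrent training 33 days ago vs limit 30 → not met
10. condition 'flies at night' holds; airspace authorization renewal 33 days ago vs limit 45 → met
11. aircraft overdue for inspection 5 > 2 → not met
Not met: 1, 2, 3, 4, 5, 7, 8, 9, 11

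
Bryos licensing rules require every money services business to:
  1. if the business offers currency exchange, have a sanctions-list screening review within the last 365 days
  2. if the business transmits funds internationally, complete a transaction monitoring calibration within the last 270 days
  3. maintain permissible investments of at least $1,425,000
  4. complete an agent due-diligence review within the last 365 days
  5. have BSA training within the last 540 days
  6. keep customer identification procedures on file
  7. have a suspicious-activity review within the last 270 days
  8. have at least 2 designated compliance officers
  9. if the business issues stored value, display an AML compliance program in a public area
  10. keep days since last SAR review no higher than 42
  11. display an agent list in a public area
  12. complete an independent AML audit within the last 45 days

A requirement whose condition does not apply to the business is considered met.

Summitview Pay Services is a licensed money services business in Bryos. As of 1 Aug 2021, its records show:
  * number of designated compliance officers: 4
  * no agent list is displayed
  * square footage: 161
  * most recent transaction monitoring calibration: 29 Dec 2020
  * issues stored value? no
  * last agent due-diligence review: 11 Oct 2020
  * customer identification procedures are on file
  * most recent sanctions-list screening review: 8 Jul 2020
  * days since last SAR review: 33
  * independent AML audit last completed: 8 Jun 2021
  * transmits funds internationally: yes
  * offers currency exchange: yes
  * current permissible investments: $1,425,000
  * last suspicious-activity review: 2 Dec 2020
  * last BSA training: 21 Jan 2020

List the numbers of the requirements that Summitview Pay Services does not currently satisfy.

1. condition 'offers currency exchange' holds; sanctions-list screening review 389 days ago vs limit 365 → not met
2. condition 'transmits funds internationally' holds; transaction monitoring calibration 215 days ago vs limit 270 → met
3. permissible investments $1,425,000 ≥ $1,425,000 → met
4. agent due-diligence review 294 days ago vs limit 365 → met
5. BSA training 558 days ago vs limit 540 → not met
6. customer identification procedures present → met
7. suspicious-activity review 242 days ago vs limit 270 → met
8. designated compliance officers 4 ≥ 2 → met
9. condition 'issues stored value' does not hold → requirement n/a → met
10. days since last SAR review 33 ≤ 42 → met
11. agent list absent → not met
12. independent AML audit 54 days ago vs limit 45 → not met
Not met: 1, 5, 11, 12

1, 5, 11, 12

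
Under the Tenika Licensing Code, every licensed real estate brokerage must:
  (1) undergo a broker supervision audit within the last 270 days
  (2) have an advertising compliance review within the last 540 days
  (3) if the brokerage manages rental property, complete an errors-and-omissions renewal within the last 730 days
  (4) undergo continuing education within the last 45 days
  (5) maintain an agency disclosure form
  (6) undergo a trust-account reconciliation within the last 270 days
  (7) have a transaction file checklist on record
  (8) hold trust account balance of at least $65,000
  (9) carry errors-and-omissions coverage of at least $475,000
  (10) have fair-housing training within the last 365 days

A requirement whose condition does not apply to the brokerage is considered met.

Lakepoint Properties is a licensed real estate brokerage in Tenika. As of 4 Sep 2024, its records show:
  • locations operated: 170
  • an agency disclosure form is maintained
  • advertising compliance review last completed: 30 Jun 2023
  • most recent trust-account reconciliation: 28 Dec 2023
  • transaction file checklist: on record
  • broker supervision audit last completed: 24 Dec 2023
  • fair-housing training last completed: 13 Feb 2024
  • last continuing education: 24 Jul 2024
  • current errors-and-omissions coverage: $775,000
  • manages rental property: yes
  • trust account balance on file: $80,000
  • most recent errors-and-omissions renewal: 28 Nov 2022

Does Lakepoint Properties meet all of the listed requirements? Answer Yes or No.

Yes

1. broker supervision audit 255 days ago vs limit 270 → met
2. advertising compliance review 432 days ago vs limit 540 → met
3. condition 'manages rental property' holds; errors-and-omissions renewal 646 days ago vs limit 730 → met
4. continuing education 42 days ago vs limit 45 → met
5. agency disclosure form present → met
6. trust-account reconciliation 251 days ago vs limit 270 → met
7. transaction file checklist present → met
8. trust account balance $80,000 ≥ $65,000 → met
9. errors-and-omissions coverage $775,000 ≥ $475,000 → met
10. fair-housing training 204 days ago vs limit 365 → met
All met.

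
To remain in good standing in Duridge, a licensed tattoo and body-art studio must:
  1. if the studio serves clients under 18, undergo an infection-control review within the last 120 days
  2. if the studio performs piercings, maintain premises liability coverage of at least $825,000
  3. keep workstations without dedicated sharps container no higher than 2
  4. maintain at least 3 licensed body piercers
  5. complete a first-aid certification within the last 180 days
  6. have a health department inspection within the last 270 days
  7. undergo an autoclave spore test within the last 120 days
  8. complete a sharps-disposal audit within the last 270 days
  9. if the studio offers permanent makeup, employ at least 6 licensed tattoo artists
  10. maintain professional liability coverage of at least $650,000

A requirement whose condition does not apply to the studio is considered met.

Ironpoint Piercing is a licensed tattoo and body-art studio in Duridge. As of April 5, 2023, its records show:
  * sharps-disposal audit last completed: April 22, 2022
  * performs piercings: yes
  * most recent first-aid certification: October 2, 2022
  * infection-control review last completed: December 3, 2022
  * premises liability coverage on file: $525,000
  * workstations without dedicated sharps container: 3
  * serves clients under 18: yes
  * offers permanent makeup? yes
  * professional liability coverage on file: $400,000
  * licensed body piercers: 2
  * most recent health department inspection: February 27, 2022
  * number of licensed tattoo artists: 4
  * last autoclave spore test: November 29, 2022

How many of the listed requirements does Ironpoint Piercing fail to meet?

10

1. condition 'serves clients under 18' holds; infection-control review 123 days ago vs limit 120 → not met
2. condition 'performs piercings' holds; premises liability coverage $525,000 < $825,000 → not met
3. workstations without dedicated sharps container 3 > 2 → not met
4. licensed body piercers 2 < 3 → not met
5. first-aid certification 185 days ago vs limit 180 → not met
6. health department inspection 402 days ago vs limit 270 → not met
7. autoclave spore test 127 days ago vs limit 120 → not met
8. sharps-disposal audit 348 days ago vs limit 270 → not met
9. condition 'offers permanent makeup' holds; licensed tattoo artists 4 < 6 → not met
10. professional liability coverage $400,000 < $650,000 → not met
Not met: 10 of 10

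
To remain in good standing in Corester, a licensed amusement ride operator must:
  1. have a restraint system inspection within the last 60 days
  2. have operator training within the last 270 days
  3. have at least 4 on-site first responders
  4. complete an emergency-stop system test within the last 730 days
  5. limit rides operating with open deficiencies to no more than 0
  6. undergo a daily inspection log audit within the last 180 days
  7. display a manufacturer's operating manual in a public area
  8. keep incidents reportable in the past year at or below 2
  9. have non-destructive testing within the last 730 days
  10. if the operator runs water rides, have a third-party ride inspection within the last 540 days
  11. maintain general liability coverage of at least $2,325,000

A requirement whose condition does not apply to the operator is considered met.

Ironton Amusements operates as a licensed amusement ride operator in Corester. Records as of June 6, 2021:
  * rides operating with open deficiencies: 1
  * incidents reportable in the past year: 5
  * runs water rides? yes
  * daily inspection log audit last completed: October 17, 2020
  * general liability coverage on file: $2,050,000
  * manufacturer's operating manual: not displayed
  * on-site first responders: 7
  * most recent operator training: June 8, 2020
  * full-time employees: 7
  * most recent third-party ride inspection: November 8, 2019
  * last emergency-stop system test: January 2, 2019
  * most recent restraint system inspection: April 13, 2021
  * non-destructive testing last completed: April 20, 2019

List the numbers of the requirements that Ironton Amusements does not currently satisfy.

2, 4, 5, 6, 7, 8, 9, 10, 11

1. restraint system inspection 54 days ago vs limit 60 → met
2. operator training 363 days ago vs limit 270 → not met
3. on-site first responders 7 ≥ 4 → met
4. emergency-stop system test 886 days ago vs limit 730 → not met
5. rides operating with open deficiencies 1 > 0 → not met
6. daily inspection log audit 232 days ago vs limit 180 → not met
7. manufacturer's operating manual absent → not met
8. incidents reportable in the past year 5 > 2 → not met
9. non-destructive testing 778 days ago vs limit 730 → not met
10. condition 'runs water rides' holds; third-party ride inspection 576 days ago vs limit 540 → not met
11. general liability coverage $2,050,000 < $2,325,000 → not met
Not met: 2, 4, 5, 6, 7, 8, 9, 10, 11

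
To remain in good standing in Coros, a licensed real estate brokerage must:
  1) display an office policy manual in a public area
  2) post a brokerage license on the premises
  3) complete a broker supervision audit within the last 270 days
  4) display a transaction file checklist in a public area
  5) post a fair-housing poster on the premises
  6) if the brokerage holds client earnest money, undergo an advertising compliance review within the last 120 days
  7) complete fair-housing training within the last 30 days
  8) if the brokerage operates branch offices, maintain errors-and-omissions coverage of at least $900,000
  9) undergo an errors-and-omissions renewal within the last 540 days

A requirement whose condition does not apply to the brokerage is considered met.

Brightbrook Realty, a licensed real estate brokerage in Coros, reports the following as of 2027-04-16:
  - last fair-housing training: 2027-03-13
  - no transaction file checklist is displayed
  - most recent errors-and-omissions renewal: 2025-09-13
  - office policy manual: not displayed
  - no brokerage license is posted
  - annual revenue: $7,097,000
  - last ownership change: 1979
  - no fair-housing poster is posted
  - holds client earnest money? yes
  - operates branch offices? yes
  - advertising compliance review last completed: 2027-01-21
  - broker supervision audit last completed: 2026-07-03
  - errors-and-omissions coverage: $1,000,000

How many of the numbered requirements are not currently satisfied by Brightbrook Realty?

7

1. office policy manual absent → not met
2. brokerage license absent → not met
3. broker supervision audit 287 days ago vs limit 270 → not met
4. transaction file checklist absent → not met
5. fair-housing poster absent → not met
6. condition 'holds client earnest money' holds; advertising compliance review 85 days ago vs limit 120 → met
7. fair-housing training 34 days ago vs limit 30 → not met
8. condition 'operates branch offices' holds; errors-and-omissions coverage $1,000,000 ≥ $900,000 → met
9. errors-and-omissions renewal 580 days ago vs limit 540 → not met
Not met: 7 of 9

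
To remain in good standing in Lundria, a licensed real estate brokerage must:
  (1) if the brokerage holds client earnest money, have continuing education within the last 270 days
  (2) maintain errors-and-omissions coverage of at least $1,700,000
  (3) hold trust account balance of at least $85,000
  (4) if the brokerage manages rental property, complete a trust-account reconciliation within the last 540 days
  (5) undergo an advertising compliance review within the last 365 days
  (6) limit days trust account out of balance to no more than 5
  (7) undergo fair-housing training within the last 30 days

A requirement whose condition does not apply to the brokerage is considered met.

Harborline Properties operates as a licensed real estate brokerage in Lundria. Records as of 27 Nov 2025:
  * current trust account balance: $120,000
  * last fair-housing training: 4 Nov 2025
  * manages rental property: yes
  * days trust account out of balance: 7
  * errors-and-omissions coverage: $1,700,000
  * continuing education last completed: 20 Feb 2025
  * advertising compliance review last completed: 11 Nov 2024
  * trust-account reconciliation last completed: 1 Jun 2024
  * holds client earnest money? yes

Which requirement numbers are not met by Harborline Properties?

1, 4, 5, 6

1. condition 'holds client earnest money' holds; continuing education 280 days ago vs limit 270 → not met
2. errors-and-omissions coverage $1,700,000 ≥ $1,700,000 → met
3. trust account balance $120,000 ≥ $85,000 → met
4. condition 'manages rental property' holds; trust-account reconciliation 544 days ago vs limit 540 → not met
5. advertising compliance review 381 days ago vs limit 365 → not met
6. days trust account out of balance 7 > 5 → not met
7. fair-housing training 23 days ago vs limit 30 → met
Not met: 1, 4, 5, 6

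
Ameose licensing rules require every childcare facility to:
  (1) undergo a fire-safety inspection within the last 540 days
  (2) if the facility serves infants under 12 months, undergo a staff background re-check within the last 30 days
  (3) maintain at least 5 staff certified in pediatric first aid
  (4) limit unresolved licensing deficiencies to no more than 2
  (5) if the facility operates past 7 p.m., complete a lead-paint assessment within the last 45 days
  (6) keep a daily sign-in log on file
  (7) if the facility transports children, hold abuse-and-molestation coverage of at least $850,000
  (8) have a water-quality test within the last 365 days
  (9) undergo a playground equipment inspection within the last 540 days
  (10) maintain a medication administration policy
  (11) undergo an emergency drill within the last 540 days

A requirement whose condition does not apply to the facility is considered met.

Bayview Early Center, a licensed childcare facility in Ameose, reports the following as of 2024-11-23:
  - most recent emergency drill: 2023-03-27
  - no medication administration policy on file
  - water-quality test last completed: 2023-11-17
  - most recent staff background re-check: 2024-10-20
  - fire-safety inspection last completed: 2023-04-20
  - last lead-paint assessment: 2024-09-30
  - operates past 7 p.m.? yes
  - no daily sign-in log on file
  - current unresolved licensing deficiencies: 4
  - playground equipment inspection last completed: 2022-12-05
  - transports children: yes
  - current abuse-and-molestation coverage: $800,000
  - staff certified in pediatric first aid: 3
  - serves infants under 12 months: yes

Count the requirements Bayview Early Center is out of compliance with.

1. fire-safety inspection 583 days ago vs limit 540 → not met
2. condition 'serves infants under 12 months' holds; staff background re-check 34 days ago vs limit 30 → not met
3. staff certified in pediatric first aid 3 < 5 → not met
4. unresolved licensing deficiencies 4 > 2 → not met
5. condition 'operates past 7 p.m.' holds; lead-paint assessment 54 days ago vs limit 45 → not met
6. daily sign-in log absent → not met
7. condition 'transports children' holds; abuse-and-molestation coverage $800,000 < $850,000 → not met
8. water-quality test 372 days ago vs limit 365 → not met
9. playground equipment inspection 719 days ago vs limit 540 → not met
10. medication administration policy absent → not met
11. emergency drill 607 days ago vs limit 540 → not met
Not met: 11 of 11

11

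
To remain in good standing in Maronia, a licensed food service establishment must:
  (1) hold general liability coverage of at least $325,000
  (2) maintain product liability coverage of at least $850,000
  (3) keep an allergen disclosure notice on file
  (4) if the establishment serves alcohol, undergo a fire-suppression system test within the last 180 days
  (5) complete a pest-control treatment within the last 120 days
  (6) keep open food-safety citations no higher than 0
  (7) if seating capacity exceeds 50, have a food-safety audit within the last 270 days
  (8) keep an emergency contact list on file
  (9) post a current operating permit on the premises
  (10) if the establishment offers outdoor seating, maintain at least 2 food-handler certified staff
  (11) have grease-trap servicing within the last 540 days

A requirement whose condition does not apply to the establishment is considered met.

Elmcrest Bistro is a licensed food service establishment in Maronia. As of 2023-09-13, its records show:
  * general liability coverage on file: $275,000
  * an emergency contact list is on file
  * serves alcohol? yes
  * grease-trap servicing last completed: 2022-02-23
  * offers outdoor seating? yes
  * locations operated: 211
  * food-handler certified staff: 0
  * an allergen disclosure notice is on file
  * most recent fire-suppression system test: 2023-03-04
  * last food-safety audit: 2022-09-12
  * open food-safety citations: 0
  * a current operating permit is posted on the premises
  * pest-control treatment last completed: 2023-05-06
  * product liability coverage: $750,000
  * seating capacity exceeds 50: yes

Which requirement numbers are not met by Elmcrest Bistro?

1. general liability coverage $275,000 < $325,000 → not met
2. product liability coverage $750,000 < $850,000 → not met
3. allergen disclosure notice present → met
4. condition 'serves alcohol' holds; fire-suppression system test 193 days ago vs limit 180 → not met
5. pest-control treatment 130 days ago vs limit 120 → not met
6. open food-safety citations 0 ≤ 0 → met
7. condition 'seating capacity exceeds 50' holds; food-safety audit 366 days ago vs limit 270 → not met
8. emergency contact list present → met
9. current operating permit present → met
10. condition 'offers outdoor seating' holds; food-handler certified staff 0 < 2 → not met
11. grease-trap servicing 567 days ago vs limit 540 → not met
Not met: 1, 2, 4, 5, 7, 10, 11

1, 2, 4, 5, 7, 10, 11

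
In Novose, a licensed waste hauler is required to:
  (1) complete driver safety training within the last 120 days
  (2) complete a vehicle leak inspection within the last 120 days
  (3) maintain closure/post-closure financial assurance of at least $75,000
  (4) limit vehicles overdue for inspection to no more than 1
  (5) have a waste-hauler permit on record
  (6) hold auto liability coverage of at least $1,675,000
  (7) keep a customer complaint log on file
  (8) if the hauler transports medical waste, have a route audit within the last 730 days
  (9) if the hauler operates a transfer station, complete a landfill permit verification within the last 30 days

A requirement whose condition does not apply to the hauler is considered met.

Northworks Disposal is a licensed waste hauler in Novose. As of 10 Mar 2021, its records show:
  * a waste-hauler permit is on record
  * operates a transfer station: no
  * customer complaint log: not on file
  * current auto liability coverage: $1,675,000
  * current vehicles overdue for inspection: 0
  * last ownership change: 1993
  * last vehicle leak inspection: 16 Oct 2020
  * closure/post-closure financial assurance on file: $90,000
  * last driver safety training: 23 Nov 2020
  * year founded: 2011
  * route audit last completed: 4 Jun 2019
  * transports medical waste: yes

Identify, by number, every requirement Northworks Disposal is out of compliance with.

1. driver safety training 107 days ago vs limit 120 → met
2. vehicle leak inspection 145 days ago vs limit 120 → not met
3. closure/post-closure financial assurance $90,000 ≥ $75,000 → met
4. vehicles overdue for inspection 0 ≤ 1 → met
5. waste-hauler permit present → met
6. auto liability coverage $1,675,000 ≥ $1,675,000 → met
7. customer complaint log absent → not met
8. condition 'transports medical waste' holds; route audit 645 days ago vs limit 730 → met
9. condition 'operates a transfer station' does not hold → requirement n/a → met
Not met: 2, 7

2, 7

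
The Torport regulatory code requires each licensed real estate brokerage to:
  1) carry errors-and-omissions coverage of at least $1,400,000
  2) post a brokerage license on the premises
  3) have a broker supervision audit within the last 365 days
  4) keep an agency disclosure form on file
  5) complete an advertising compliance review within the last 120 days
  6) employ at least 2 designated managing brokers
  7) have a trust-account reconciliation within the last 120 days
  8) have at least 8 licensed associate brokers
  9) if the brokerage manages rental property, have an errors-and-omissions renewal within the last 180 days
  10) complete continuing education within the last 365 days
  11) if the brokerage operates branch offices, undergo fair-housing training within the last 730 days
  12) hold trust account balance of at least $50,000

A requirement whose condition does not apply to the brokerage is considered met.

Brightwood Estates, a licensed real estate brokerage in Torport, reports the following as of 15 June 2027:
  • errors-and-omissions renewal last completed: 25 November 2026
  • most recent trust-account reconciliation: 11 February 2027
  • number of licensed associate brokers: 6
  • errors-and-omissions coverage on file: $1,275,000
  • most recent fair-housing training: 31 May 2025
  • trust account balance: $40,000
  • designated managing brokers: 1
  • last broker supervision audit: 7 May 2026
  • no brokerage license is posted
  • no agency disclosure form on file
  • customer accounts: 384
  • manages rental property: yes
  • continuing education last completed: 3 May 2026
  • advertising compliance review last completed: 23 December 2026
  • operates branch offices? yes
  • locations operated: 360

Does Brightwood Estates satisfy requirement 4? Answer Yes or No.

4. agency disclosure form absent → not met

No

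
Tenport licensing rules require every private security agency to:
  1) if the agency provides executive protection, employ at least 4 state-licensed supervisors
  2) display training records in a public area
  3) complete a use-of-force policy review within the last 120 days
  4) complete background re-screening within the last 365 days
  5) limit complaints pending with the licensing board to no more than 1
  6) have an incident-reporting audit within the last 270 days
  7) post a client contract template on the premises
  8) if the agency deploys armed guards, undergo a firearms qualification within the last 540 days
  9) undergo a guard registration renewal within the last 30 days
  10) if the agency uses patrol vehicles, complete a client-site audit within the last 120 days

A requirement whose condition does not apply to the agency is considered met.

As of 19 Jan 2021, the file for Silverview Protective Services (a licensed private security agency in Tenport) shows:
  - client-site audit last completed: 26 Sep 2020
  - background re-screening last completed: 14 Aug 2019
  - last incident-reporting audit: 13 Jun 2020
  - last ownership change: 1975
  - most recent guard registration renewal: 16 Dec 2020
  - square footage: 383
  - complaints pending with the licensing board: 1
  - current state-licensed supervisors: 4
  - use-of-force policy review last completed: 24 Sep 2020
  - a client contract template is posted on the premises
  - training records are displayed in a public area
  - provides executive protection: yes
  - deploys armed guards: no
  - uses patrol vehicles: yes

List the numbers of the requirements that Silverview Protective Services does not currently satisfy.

1. condition 'provides executive protection' holds; state-licensed supervisors 4 ≥ 4 → met
2. training records present → met
3. use-of-force policy review 117 days ago vs limit 120 → met
4. background re-screening 524 days ago vs limit 365 → not met
5. complaints pending with the licensing board 1 ≤ 1 → met
6. incident-reporting audit 220 days ago vs limit 270 → met
7. client contract template present → met
8. condition 'deploys armed guards' does not hold → requirement n/a → met
9. guard registration renewal 34 days ago vs limit 30 → not met
10. condition 'uses patrol vehicles' holds; client-site audit 115 days ago vs limit 120 → met
Not met: 4, 9

4, 9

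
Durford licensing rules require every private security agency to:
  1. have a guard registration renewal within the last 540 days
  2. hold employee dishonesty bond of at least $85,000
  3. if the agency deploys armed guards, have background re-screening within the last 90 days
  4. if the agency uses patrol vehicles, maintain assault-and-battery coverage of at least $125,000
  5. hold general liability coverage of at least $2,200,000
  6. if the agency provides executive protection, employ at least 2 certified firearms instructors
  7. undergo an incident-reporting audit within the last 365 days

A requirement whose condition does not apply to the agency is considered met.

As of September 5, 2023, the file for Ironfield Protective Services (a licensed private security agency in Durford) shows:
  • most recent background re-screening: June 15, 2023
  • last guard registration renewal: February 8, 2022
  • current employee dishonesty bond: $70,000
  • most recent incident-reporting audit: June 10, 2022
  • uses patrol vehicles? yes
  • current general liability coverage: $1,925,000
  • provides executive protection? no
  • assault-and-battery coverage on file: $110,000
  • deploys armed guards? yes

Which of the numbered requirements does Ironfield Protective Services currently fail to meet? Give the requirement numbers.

1. guard registration renewal 574 days ago vs limit 540 → not met
2. employee dishonesty bond $70,000 < $85,000 → not met
3. condition 'deploys armed guards' holds; background re-screening 82 days ago vs limit 90 → met
4. condition 'uses patrol vehicles' holds; assault-and-battery coverage $110,000 < $125,000 → not met
5. general liability coverage $1,925,000 < $2,200,000 → not met
6. condition 'provides executive protection' does not hold → requirement n/a → met
7. incident-reporting audit 452 days ago vs limit 365 → not met
Not met: 1, 2, 4, 5, 7

1, 2, 4, 5, 7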